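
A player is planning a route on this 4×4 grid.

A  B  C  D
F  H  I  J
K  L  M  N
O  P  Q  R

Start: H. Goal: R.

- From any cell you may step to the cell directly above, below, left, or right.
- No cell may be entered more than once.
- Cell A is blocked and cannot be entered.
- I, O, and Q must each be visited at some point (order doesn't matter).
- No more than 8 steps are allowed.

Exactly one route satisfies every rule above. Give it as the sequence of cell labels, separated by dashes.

H - I - M - L - K - O - P - Q - R

The budget equals the shortest possible length, so every move has to be on a shortest route through the required cells.
Route from H: right 1 to I, down 1 to M, left 2 to K, down 1 to O, right 3 to R — 8 moves in all.
Check: all required cells visited; 8 ≤ 8 moves.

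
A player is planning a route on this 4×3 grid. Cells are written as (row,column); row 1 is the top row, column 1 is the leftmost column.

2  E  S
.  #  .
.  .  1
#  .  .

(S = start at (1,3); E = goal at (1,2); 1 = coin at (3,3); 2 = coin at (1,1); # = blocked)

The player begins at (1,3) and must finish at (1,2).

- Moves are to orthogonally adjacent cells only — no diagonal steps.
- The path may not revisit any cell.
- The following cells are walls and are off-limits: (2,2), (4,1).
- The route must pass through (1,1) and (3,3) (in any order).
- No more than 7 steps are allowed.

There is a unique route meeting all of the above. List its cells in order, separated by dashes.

(1,3) - (2,3) - (3,3) - (3,2) - (3,1) - (2,1) - (1,1) - (1,2)

The budget equals the shortest possible length, so every move has to be on a shortest route through the required cells.
Route from (1,3): 2× down (reaching (3,3)), 2× left (reaching (3,1)), 2× up (reaching (1,1)), right to (1,2) — 7 moves in all.
Check: all required cells visited; 7 ≤ 7 moves.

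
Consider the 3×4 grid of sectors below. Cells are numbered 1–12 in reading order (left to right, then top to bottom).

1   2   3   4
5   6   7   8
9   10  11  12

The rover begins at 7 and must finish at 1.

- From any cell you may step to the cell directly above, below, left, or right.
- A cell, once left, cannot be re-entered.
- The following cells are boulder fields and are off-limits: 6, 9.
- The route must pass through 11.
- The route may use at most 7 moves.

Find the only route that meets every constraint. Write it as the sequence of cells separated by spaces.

7 11 12 8 4 3 2 1

Any route must reach 11 and still end at 1 within 7 moves, so the order of the required stops is forced.
Route from 7: down to 11, right to 12, 2× up (reaching 4), 3× left (reaching 1) — 7 moves in all.
Check: all required cells visited; 7 ≤ 7 moves.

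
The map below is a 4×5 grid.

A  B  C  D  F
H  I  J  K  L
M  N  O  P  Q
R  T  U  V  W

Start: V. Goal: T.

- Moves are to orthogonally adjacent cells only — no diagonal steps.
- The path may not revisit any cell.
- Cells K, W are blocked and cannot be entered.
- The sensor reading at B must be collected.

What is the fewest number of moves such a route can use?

8

Any route passes through B somewhere between V and T. Summing Manhattan distances along the two legs (V → B → T) gives a lower bound of 5 + 3 = 8 moves.
A route of 8 moves achieves this: V → P → O → J → C → B → I → N → T.
Since 8 matches the lower bound, it is optimal.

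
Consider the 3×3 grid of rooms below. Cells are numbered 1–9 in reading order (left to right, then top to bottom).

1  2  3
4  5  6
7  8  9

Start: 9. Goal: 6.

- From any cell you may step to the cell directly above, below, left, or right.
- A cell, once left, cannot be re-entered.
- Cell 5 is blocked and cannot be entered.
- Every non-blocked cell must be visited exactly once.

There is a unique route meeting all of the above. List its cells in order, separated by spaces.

Need to visit all 8 open cells exactly once, starting at 9 and ending at 6.
Route from 9: left 2 to 7, up 2 to 1, right 2 to 3, down 1 to 6 — 7 moves in all.
Check: all 8 open cells covered.

9 8 7 4 1 2 3 6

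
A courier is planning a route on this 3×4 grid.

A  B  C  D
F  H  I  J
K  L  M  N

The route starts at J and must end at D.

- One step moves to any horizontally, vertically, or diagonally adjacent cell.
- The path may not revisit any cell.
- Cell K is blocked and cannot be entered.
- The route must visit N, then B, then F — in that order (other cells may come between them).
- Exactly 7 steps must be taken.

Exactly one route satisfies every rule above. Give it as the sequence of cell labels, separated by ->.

The waypoints must appear in the order N, B, F, with no cell reused.
Route from J: down to N, 2× up-left (reaching B), down-left to F, right to H, up-right to C, right to D — 7 moves in all.
Check: order respected (N at step 1, B at step 3, F at step 4); 7 moves as required.

J -> N -> I -> B -> F -> H -> C -> D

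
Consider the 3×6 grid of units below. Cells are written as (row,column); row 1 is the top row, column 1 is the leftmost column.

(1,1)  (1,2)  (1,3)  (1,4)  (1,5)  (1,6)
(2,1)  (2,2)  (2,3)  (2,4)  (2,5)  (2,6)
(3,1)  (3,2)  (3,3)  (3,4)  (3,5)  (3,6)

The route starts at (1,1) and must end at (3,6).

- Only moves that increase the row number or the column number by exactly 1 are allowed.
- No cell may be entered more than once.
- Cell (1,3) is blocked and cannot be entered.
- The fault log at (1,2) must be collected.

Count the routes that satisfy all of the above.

5

A right/down-only route from (1,1) to (3,6) makes exactly 2 down-moves and 5 right-moves in some order.
With no other constraints that would be C(7,2) = 21 routes.
Split at (1,2) and multiply the segment counts (each segment already excludes blocked cells): (1,1)→(1,2): 1; (1,2)→(3,6): 5; product = 5.
That gives 5 routes.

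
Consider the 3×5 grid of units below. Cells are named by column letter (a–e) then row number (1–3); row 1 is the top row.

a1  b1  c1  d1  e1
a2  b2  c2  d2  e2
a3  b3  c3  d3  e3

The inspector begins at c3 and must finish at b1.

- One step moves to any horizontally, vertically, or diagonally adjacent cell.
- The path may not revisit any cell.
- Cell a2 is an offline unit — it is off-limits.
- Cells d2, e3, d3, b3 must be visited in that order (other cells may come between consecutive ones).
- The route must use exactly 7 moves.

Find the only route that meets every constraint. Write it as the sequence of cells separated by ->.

c3 -> d2 -> e3 -> d3 -> c2 -> b3 -> b2 -> b1

The waypoints must appear in the order d2, e3, d3, b3, with no cell reused.
Route from c3: up-right to d2, down-right to e3, left to d3, up-left to c2, down-left to b3, 2× up (reaching b1) — 7 moves in all.
Check: order respected (d2 at step 1, e3 at step 2, d3 at step 3, b3 at step 5); 7 moves as required.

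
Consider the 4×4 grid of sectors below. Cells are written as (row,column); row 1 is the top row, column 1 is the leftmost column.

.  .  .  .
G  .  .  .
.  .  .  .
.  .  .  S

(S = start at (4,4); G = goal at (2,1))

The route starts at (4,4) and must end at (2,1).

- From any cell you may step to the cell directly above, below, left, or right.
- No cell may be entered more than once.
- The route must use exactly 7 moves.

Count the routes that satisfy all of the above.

28

Need simple routes of exactly 7 moves from (4,4) to (2,1) (Manhattan distance 5, so 1 moves are spent on a detour and 1 undoing it).
Branch systematically from the start, pruning whenever the remaining move budget drops below the Manhattan distance to (2,1) or differs from it in parity. Grouping the completions by first move — via (3,4): 18; via (4,3): 10 — and summing: 18 + 10 = 28.
That gives 28 routes.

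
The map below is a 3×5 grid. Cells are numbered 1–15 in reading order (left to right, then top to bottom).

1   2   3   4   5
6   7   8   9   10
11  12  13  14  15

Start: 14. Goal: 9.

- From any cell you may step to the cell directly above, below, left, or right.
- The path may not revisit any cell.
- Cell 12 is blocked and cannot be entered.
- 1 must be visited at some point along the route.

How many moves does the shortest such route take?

9

Any route passes through 1 somewhere between 14 and 9. Summing Manhattan distances along the two legs (14 → 1 → 9) gives a lower bound of 5 + 4 = 9 moves.
A route of 9 moves achieves this: 14 → 13 → 8 → 7 → 6 → 1 → 2 → 3 → 4 → 9.
Since 9 matches the lower bound, it is optimal.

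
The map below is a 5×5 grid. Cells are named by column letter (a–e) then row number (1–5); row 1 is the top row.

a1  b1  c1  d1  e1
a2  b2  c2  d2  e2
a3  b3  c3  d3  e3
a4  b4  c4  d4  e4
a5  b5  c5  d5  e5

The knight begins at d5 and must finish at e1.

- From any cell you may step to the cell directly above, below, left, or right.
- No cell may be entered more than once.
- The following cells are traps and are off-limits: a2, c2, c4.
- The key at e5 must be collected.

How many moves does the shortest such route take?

Any route passes through e5 somewhere between d5 and e1. Summing Manhattan distances along the two legs (d5 → e5 → e1) gives a lower bound of 1 + 4 = 5 moves.
A route of 5 moves achieves this: d5 → e5 → e4 → e3 → e2 → e1.
Since 5 matches the lower bound, it is optimal.

5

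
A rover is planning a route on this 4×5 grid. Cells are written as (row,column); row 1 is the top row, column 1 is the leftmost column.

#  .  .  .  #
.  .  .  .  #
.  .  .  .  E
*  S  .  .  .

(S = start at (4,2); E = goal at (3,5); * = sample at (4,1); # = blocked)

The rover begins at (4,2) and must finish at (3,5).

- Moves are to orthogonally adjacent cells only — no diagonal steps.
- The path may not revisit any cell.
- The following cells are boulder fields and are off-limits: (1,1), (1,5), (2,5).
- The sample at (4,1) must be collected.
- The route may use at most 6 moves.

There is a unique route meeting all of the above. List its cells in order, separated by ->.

(4,2) -> (4,1) -> (3,1) -> (3,2) -> (3,3) -> (3,4) -> (3,5)

The budget equals the shortest possible length, so every move has to be on a shortest route through the required cells.
Route from (4,2): left to (4,1), up to (3,1), 4× right (reaching (3,5)) — 6 moves in all.
Check: all required cells visited; 6 ≤ 6 moves.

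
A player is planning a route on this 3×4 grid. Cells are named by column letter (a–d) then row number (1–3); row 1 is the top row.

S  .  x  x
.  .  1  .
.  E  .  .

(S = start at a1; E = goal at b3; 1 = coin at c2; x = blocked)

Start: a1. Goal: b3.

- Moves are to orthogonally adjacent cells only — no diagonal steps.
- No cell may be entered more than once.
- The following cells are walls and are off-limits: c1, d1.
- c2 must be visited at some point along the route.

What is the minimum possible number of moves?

5

Any route passes through c2 somewhere between a1 and b3. Summing Manhattan distances along the two legs (a1 → c2 → b3) gives a lower bound of 3 + 2 = 5 moves.
A route of 5 moves achieves this: a1 → a2 → b2 → c2 → c3 → b3.
Since 5 matches the lower bound, it is optimal.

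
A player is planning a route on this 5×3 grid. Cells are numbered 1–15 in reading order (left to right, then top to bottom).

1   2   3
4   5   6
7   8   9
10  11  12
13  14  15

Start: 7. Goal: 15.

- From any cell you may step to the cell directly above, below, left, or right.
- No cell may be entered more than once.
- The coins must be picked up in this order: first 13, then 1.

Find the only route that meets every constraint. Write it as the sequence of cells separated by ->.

The waypoints must appear in the order 13, 1, with no cell reused.
Route from 7: down 2 to 13, right 1 to 14, up 3 to 5, left 1 to 4, up 1 to 1, right 2 to 3, down 4 to 15 — 14 moves in all.
Check: order respected (13 at step 2, 1 at step 8).

7 -> 10 -> 13 -> 14 -> 11 -> 8 -> 5 -> 4 -> 1 -> 2 -> 3 -> 6 -> 9 -> 12 -> 15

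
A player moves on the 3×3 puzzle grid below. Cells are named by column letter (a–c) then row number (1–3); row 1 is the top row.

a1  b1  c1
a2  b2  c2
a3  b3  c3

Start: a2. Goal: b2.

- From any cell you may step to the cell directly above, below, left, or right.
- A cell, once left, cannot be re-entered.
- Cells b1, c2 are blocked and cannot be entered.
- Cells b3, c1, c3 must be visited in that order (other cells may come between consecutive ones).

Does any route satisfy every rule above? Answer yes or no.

The blocked cells wall c1 off from a2 completely — no sequence of moves reaches it at all, so no route can satisfy the rules.

no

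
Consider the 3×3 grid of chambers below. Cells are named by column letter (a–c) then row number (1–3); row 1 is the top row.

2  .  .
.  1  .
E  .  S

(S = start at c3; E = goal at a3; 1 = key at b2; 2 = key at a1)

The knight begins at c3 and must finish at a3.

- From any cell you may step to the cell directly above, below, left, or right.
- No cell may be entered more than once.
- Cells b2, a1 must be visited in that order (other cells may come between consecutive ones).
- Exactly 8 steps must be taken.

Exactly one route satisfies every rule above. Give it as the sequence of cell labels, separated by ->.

The waypoints must appear in the order b2, a1, with no cell reused.
Route from c3: left to b3, up to b2, right to c2, up to c1, 2× left (reaching a1), 2× down (reaching a3) — 8 moves in all.
Check: order respected (1 at step 2, 2 at step 6); 8 moves as required.

c3 -> b3 -> b2 -> c2 -> c1 -> b1 -> a1 -> a2 -> a3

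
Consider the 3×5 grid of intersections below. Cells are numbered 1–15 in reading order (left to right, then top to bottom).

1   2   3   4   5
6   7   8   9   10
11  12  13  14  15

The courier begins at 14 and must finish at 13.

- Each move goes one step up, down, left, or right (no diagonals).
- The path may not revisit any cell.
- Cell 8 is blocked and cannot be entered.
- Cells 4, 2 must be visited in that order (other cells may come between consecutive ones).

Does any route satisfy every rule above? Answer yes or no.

One route that works: 14 → 9 → 4 → 3 → 2 → 7 → 12 → 13.

yes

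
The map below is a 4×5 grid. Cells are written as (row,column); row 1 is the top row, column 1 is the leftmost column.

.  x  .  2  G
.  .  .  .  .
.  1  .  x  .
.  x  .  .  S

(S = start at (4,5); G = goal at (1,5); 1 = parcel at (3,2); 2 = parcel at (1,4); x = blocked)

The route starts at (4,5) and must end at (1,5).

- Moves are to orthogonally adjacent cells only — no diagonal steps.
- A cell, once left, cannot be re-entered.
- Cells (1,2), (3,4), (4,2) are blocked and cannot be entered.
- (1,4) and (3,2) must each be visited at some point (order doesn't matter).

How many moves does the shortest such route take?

9

Any route passes through (1,4) and (3,2) in some order between (4,5) and (1,5). Summing Manhattan distances along each leg and taking the cheapest ordering ((4,5) → (3,2) → (1,4) → (1,5)) gives a lower bound of 4 + 4 + 1 = 9 moves.
A route of 9 moves achieves this: (4,5) → (4,4) → (4,3) → (3,3) → (3,2) → (2,2) → (2,3) → (1,3) → (1,4) → (1,5).
Since 9 matches the lower bound, it is optimal.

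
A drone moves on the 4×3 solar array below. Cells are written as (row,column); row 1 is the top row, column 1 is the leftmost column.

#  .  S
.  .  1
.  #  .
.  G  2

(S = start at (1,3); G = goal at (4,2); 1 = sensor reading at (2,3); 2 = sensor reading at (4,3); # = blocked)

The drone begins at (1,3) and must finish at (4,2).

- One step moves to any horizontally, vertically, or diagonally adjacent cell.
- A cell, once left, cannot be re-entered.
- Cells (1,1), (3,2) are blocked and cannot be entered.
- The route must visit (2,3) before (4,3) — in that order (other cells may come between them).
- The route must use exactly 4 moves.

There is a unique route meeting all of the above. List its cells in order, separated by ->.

The waypoints must appear in the order (2,3), (4,3), with no cell reused.
Route from (1,3): 3× down (reaching (4,3)), left to (4,2) — 4 moves in all.
Check: order respected (1 at step 1, 2 at step 3); 4 moves as required.

(1,3) -> (2,3) -> (3,3) -> (4,3) -> (4,2)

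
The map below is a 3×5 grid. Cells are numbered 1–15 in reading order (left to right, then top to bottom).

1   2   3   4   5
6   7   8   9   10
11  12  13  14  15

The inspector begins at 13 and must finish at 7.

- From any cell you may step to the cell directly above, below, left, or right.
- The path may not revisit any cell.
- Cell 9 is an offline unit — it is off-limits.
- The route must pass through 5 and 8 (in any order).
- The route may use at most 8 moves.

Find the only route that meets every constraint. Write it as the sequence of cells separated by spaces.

The budget equals the shortest possible length, so every move has to be on a shortest route through the required cells.
Route from 13: 2× right (reaching 15), 2× up (reaching 5), 2× left (reaching 3), down to 8, left to 7 — 8 moves in all.
Check: all required cells visited; 8 ≤ 8 moves.

13 14 15 10 5 4 3 8 7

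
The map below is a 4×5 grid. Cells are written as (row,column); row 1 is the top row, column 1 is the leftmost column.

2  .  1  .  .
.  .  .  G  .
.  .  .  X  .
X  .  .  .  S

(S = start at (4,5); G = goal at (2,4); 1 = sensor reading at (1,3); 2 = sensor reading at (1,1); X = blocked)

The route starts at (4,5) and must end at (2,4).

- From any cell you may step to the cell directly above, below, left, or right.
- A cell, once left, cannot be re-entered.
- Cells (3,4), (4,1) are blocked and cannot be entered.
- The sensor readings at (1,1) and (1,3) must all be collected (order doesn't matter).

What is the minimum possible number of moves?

11

Any route passes through (1,1) and (1,3) in some order between (4,5) and (2,4). Summing Manhattan distances along each leg and taking the cheapest ordering ((4,5) → (1,3) → (1,1) → (2,4)) gives a lower bound of 5 + 2 + 4 = 11 moves.
A route of 11 moves achieves this: (4,5) → (3,5) → (2,5) → (1,5) → (1,4) → (1,3) → (1,2) → (1,1) → (2,1) → (2,2) → (2,3) → (2,4).
Since 11 matches the lower bound, it is optimal.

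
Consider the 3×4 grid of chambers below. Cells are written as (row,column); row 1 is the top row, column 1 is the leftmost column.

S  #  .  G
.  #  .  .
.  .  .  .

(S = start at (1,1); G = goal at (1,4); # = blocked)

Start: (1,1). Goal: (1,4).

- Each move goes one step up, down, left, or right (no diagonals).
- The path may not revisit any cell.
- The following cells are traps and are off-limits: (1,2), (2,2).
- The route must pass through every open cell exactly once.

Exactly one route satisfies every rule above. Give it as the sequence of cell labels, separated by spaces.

Need to visit all 10 open cells exactly once, starting at (1,1) and ending at (1,4).
Cell (2,1) has only two open neighbours ((1,1) and (3,1)), so the path must pass straight through it: one of those is the cell it's entered from and the other is where it exits.
Route from (1,1): down 2 to (3,1), right 3 to (3,4), up 1 to (2,4), left 1 to (2,3), up 1 to (1,3), right 1 to (1,4) — 9 moves in all.
Check: all 10 open cells covered.

(1,1) (2,1) (3,1) (3,2) (3,3) (3,4) (2,4) (2,3) (1,3) (1,4)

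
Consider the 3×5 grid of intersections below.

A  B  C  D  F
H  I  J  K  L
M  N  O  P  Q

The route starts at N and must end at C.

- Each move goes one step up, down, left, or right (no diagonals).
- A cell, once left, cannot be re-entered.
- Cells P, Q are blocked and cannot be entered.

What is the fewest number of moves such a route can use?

The Manhattan distance from N to C is |3−1| + |2−3| = 3, so at least 3 moves are needed.
A route of 3 moves achieves this: N → I → B → C.
Since 3 matches the lower bound, it is optimal.

3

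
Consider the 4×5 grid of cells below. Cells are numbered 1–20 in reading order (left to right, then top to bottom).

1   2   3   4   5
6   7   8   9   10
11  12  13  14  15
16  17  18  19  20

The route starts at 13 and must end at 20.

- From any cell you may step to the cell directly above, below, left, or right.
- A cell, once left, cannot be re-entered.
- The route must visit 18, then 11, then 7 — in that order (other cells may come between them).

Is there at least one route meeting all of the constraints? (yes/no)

One route that works: 13 → 18 → 17 → 12 → 11 → 6 → 7 → 8 → 9 → 14 → 19 → 20.

yes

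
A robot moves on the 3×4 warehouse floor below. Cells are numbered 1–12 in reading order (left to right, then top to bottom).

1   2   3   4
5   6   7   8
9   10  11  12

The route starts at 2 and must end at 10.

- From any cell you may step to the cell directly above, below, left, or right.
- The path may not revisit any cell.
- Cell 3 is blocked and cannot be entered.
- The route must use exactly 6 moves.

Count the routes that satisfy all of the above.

Need simple routes of exactly 6 moves from 2 to 10 (Manhattan distance 2, so 2 moves are spent on a detour and 2 undoing it).
Enumerating: 2 6 7 8 12 11 10 | 2 1 5 6 7 11 10.
That gives 2 routes.

2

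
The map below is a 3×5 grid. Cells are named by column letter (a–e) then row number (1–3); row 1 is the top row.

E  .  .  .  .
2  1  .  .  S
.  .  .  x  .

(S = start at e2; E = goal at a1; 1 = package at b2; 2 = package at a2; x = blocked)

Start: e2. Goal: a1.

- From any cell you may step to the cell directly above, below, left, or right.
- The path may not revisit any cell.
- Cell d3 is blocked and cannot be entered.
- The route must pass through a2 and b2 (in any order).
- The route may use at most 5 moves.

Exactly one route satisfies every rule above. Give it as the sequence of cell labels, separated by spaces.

e2 d2 c2 b2 a2 a1

The 5-move cap with required stops at a2, b2 leaves no slack for detours.
Route from e2: left 4 to a2, up 1 to a1 — 5 moves in all.
Check: all required cells visited; 5 ≤ 5 moves.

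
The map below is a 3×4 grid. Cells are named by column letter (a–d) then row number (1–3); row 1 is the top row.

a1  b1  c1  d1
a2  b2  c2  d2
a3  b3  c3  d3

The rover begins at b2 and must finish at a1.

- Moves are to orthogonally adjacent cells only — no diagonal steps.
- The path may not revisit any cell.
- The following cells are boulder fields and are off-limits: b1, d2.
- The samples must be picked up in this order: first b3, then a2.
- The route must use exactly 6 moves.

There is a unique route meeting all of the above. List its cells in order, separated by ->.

The waypoints must appear in the order b3, a2, with no cell reused.
Route from b2: right to c2, down to c3, 2× left (reaching a3), 2× up (reaching a1) — 6 moves in all.
Check: order respected (b3 at step 3, a2 at step 5); 6 moves as required.

b2 -> c2 -> c3 -> b3 -> a3 -> a2 -> a1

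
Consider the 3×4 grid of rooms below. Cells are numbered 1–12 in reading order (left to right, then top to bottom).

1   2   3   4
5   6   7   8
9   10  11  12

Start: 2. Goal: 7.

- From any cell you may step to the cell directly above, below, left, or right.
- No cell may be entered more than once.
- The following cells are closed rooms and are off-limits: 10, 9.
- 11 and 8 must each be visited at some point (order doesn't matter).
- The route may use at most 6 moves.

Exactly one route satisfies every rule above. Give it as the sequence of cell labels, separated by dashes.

The budget equals the shortest possible length, so every move has to be on a shortest route through the required cells.
Route from 2: 2× right (reaching 4), 2× down (reaching 12), left to 11, up to 7 — 6 moves in all.
Check: all required cells visited; 6 ≤ 6 moves.

2 - 3 - 4 - 8 - 12 - 11 - 7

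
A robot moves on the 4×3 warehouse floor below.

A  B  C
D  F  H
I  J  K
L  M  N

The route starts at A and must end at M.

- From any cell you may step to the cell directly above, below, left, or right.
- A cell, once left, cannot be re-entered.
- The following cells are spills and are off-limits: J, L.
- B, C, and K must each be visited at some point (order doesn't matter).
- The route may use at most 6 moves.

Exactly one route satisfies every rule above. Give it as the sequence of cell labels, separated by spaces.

The 6-move cap with required stops at B, C, K leaves no slack for detours.
Route from A: 2× right (reaching C), 3× down (reaching N), left to M — 6 moves in all.
Check: all required cells visited; 6 ≤ 6 moves.

A B C H K N M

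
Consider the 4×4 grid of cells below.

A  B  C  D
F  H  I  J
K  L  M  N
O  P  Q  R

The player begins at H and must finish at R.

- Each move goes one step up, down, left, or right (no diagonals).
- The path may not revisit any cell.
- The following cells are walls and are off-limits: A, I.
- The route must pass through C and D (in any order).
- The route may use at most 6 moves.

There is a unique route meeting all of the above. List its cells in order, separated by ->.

The 6-move cap with required stops at C, D leaves no slack for detours.
Route from H: up to B, 2× right (reaching D), 3× down (reaching R) — 6 moves in all.
Check: all required cells visited; 6 ≤ 6 moves.

H -> B -> C -> D -> J -> N -> R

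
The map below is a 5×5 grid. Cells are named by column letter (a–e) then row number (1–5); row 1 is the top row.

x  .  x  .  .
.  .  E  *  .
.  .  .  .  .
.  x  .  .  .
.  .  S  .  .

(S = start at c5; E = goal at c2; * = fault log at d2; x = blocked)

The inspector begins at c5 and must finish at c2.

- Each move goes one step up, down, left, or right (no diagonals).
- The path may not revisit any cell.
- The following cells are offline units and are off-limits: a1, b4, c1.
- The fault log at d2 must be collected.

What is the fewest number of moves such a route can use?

Any route passes through d2 somewhere between c5 and c2. Summing Manhattan distances along the two legs (c5 → d2 → c2) gives a lower bound of 4 + 1 = 5 moves.
A route of 5 moves achieves this: c5 → c4 → c3 → d3 → d2 → c2.
Since 5 matches the lower bound, it is optimal.

5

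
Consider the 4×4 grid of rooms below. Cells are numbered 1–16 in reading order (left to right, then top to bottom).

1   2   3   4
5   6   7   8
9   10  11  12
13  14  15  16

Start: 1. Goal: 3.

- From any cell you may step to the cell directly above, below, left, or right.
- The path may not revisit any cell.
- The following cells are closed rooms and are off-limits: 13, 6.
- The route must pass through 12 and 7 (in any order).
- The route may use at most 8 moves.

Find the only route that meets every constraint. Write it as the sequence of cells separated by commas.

1, 5, 9, 10, 11, 12, 8, 7, 3

The budget equals the shortest possible length, so every move has to be on a shortest route through the required cells.
Route from 1: down 2 to 9, right 3 to 12, up 1 to 8, left 1 to 7, up 1 to 3 — 8 moves in all.
Check: all required cells visited; 8 ≤ 8 moves.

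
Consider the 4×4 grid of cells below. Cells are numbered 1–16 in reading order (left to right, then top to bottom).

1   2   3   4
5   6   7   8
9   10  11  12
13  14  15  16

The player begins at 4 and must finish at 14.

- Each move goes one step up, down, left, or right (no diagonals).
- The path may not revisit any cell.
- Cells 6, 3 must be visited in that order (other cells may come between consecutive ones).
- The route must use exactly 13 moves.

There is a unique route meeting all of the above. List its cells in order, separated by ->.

4 -> 8 -> 12 -> 11 -> 10 -> 6 -> 7 -> 3 -> 2 -> 1 -> 5 -> 9 -> 13 -> 14

The waypoints must appear in the order 6, 3, with no cell reused.
Route from 4: 2× down (reaching 12), 2× left (reaching 10), up to 6, right to 7, up to 3, 2× left (reaching 1), 3× down (reaching 13), right to 14 — 13 moves in all.
Check: order respected (6 at step 5, 3 at step 7); 13 moves as required.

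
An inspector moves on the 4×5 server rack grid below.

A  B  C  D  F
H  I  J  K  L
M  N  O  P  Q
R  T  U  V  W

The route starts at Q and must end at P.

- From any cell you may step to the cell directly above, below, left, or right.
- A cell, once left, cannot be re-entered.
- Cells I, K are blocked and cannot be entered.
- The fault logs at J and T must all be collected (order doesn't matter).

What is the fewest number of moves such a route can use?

Any route passes through J and T in some order between Q and P. Summing Manhattan distances along each leg and taking the cheapest ordering (Q → T → J → P) gives a lower bound of 4 + 3 + 2 = 9 moves.
The shortest route satisfying every rule uses 11 moves: Q → L → F → D → C → J → O → N → T → U → V → P.
The no-revisit rule (legs can't share cells) pushes the minimum above the 9-move bound; an exhaustive check rules out every length from 9 to 10, leaving 11 as the minimum.

11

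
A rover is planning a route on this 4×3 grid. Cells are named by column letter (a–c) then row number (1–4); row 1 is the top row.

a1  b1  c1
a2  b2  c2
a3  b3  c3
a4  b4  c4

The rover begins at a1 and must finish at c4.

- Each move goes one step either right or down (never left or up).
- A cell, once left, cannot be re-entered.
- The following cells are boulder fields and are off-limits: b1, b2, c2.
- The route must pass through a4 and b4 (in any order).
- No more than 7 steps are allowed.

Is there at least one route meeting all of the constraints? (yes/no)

One route that works: a1 → a2 → a3 → a4 → b4 → c4.

yes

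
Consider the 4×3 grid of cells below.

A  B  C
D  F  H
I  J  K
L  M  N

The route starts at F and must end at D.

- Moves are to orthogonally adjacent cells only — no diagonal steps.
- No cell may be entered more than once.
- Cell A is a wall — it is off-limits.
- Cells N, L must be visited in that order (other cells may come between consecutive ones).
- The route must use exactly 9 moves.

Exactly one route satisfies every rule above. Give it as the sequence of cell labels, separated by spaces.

The waypoints must appear in the order N, L, with no cell reused.
Route from F: up 1 to B, right 1 to C, down 3 to N, left 2 to L, up 2 to D — 9 moves in all.
Check: order respected (N at step 5, L at step 7); 9 moves as required.

F B C H K N M L I D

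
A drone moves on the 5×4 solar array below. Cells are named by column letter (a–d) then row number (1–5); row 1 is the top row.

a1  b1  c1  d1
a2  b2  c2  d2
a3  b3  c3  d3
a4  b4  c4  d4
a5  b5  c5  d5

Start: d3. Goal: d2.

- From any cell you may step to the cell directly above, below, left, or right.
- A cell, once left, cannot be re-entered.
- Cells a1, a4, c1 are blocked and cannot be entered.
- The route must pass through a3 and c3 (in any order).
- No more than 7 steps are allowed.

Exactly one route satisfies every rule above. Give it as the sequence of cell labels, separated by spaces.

d3 c3 b3 a3 a2 b2 c2 d2

The budget equals the shortest possible length, so every move has to be on a shortest route through the required cells.
Route from d3: left 3 to a3, up 1 to a2, right 3 to d2 — 7 moves in all.
Check: all required cells visited; 7 ≤ 7 moves.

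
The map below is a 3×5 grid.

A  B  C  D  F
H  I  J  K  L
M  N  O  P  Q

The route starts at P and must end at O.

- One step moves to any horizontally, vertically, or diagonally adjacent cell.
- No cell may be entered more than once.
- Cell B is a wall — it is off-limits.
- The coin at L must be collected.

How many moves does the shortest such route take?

Any route passes through L somewhere between P and O. Summing Chebyshev distances along the two legs (P → L → O) gives a lower bound of 1 + 2 = 3 moves.
A route of 3 moves achieves this: P → L → K → O.
Since 3 matches the lower bound, it is optimal.

3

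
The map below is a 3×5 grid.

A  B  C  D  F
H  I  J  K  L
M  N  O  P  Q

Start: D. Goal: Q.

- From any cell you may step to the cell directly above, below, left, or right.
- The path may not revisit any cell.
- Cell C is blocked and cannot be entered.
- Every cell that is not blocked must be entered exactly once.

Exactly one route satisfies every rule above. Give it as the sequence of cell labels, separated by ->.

D -> F -> L -> K -> J -> I -> B -> A -> H -> M -> N -> O -> P -> Q

Need to visit all 14 open cells exactly once, starting at D and ending at Q.
Route from D: right 1 to F, down 1 to L, left 3 to I, up 1 to B, left 1 to A, down 2 to M, right 4 to Q — 13 moves in all.
Check: all 14 open cells covered.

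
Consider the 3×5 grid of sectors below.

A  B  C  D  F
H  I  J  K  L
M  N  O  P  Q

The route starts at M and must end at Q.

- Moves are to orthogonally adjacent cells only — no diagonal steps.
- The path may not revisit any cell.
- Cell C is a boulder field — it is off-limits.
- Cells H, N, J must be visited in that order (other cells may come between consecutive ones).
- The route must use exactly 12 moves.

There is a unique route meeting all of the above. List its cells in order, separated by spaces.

M H A B I N O J K D F L Q

The waypoints must appear in the order H, N, J, with no cell reused.
Route from M: 2× up (reaching A), right to B, 2× down (reaching N), right to O, up to J, right to K, up to D, right to F, 2× down (reaching Q) — 12 moves in all.
Check: order respected (H at step 1, N at step 5, J at step 7); 12 moves as required.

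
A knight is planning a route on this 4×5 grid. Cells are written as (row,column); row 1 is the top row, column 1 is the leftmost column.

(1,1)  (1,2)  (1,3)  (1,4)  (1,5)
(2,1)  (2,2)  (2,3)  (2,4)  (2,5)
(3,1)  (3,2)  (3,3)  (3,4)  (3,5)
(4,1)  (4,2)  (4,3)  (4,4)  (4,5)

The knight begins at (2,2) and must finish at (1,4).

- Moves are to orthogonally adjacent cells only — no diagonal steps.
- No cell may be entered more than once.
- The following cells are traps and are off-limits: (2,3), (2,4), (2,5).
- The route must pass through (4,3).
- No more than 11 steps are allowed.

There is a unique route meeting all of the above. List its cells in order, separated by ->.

(2,2) -> (3,2) -> (3,3) -> (4,3) -> (4,2) -> (4,1) -> (3,1) -> (2,1) -> (1,1) -> (1,2) -> (1,3) -> (1,4)

Any route must reach (4,3) and still end at (1,4) within 11 moves, so the order of the required stops is forced.
Route from (2,2): down to (3,2), right to (3,3), down to (4,3), 2× left (reaching (4,1)), 3× up (reaching (1,1)), 3× right (reaching (1,4)) — 11 moves in all.
Check: all required cells visited; 11 ≤ 11 moves.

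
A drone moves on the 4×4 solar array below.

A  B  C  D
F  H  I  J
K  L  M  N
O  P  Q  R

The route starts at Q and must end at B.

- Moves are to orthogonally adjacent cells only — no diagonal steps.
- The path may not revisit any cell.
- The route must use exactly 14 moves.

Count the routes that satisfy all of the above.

6

Need simple routes of exactly 14 moves from Q to B (Manhattan distance 4, so 5 moves are spent on a detour and 5 undoing it).
Enumerating: Q M N J D C I H L P O K F A B | Q P O K L M N J D C I H F A B | Q R N J D C I M L P O K F A B | Q R N J D C I M L P O K F H B | Q R N J D C I H L P O K F A B | Q R N M L P O K F H I J D C B.
That gives 6 routes.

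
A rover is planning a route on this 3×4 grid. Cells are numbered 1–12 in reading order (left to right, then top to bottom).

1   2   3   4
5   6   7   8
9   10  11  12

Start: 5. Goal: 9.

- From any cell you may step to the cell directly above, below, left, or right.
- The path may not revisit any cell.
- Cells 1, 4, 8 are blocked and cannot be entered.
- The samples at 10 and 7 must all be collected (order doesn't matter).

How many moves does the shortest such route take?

5

Any route passes through 10 and 7 in some order between 5 and 9. Summing Manhattan distances along each leg and taking the cheapest ordering (5 → 7 → 10 → 9) gives a lower bound of 2 + 2 + 1 = 5 moves.
A route of 5 moves achieves this: 5 → 6 → 7 → 11 → 10 → 9.
Since 5 matches the lower bound, it is optimal.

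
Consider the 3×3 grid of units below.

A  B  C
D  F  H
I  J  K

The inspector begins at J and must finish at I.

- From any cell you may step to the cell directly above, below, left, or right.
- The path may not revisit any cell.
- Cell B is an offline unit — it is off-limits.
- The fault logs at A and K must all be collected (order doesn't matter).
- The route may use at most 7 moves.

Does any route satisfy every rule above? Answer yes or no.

A must be visited but has only one open neighbour (D), and it is neither the start nor the goal — the route would have to enter and leave through D, re-entering it.

no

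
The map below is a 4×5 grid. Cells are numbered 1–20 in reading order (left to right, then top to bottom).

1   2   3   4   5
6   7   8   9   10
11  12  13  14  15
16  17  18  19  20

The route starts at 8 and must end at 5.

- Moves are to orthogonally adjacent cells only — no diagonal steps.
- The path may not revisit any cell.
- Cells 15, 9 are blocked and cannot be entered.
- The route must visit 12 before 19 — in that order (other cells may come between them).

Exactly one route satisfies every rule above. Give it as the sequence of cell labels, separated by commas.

The waypoints must appear in the order 12, 19, with no cell reused.
Route from 8: left to 7, down to 12, 2× right (reaching 14), down to 19, 3× left (reaching 16), 3× up (reaching 1), 4× right (reaching 5) — 15 moves in all.
Check: order respected (12 at step 2, 19 at step 5).

8, 7, 12, 13, 14, 19, 18, 17, 16, 11, 6, 1, 2, 3, 4, 5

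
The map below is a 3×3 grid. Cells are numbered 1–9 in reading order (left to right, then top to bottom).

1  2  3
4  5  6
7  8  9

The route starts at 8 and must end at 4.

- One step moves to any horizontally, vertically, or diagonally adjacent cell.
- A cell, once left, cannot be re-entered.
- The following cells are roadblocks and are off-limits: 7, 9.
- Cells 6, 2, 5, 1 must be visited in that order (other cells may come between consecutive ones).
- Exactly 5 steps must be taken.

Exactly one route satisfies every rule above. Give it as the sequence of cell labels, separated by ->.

The waypoints must appear in the order 6, 2, 5, 1, with no cell reused.
Route from 8: up-right 1 to 6, up-left 1 to 2, down 1 to 5, up-left 1 to 1, down 1 to 4 — 5 moves in all.
Check: order respected (6 at step 1, 2 at step 2, 5 at step 3, 1 at step 4); 5 moves as required.

8 -> 6 -> 2 -> 5 -> 1 -> 4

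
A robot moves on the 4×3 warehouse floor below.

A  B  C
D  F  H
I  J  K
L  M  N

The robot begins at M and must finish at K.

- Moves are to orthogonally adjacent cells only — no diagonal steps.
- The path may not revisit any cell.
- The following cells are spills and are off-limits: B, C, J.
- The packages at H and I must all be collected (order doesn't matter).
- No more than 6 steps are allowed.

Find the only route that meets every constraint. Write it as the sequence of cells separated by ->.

The 6-move cap with required stops at H, I leaves no slack for detours.
Route from M: left to L, 2× up (reaching D), 2× right (reaching H), down to K — 6 moves in all.
Check: all required cells visited; 6 ≤ 6 moves.

M -> L -> I -> D -> F -> H -> K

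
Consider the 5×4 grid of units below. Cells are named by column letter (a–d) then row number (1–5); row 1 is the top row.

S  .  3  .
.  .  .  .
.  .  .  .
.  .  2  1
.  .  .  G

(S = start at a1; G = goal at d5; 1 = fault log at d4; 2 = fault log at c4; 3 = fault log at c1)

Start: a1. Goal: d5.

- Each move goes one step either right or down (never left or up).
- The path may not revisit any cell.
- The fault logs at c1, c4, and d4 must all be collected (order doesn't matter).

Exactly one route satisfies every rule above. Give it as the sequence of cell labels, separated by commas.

Moves only go right or down, so the column and row indices never decrease.
Route from a1: right 2 to c1, down 3 to c4, right 1 to d4, down 1 to d5 — 7 moves in all.
Check: all required cells visited.

a1, b1, c1, c2, c3, c4, d4, d5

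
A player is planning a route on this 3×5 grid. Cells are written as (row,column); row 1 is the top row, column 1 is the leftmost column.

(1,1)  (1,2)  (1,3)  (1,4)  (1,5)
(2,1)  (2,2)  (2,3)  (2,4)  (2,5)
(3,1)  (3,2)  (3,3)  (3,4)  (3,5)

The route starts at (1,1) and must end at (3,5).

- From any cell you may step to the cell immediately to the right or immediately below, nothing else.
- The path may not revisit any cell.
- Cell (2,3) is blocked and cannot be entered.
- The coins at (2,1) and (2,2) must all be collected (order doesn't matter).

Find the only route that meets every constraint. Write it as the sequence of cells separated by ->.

(1,1) -> (2,1) -> (2,2) -> (3,2) -> (3,3) -> (3,4) -> (3,5)

Moves only go right or down, so the column and row indices never decrease.
Route from (1,1): down to (2,1), right to (2,2), down to (3,2), 3× right (reaching (3,5)) — 6 moves in all.
Check: all required cells visited.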